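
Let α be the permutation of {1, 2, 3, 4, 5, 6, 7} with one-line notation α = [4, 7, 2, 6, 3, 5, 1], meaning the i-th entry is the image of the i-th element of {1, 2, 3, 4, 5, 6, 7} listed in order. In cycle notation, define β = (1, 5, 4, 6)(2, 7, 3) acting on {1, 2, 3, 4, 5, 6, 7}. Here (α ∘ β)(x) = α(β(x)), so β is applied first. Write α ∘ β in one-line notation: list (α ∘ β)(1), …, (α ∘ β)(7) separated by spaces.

3 1 7 5 6 4 2

For each element, apply β then α: 1 → 5 → 3; 2 → 7 → 1; 3 → 2 → 7; 4 → 6 → 5; 5 → 4 → 6; 6 → 1 → 4; 7 → 3 → 2.
So α ∘ β in one-line form is 3 1 7 5 6 4 2.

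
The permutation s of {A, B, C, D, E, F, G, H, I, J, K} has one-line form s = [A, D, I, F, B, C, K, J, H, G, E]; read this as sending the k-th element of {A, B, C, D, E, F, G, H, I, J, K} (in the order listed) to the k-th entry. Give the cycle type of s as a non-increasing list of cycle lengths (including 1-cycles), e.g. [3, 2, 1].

The disjoint cycles are (A)(B, D, F, C, I, H, J, G, K, E), with lengths 10, 1 in non-increasing order.

[10, 1]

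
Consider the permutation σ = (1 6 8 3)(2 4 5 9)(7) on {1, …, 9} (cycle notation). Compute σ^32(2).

2 lies in the 4-cycle (2 4 5 9).
Powers repeat with period 4 on this cycle, and 32 mod 4 = 0, so σ^32(2) = σ^0(2).
So σ^32(2) = 2.

2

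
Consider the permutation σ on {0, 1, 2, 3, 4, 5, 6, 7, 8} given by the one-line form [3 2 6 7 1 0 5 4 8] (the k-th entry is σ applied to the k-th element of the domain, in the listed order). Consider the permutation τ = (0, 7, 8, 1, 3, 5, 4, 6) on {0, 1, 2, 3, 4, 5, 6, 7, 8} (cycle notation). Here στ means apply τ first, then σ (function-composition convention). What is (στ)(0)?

4

τ(0) = 7, then σ(7) = 4; composing gives (στ)(0) = 4.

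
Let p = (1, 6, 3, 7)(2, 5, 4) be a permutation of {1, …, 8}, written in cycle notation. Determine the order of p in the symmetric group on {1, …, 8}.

12

The disjoint cycles have lengths 4, 3, 1.
The order is lcm(4, 3) = 12.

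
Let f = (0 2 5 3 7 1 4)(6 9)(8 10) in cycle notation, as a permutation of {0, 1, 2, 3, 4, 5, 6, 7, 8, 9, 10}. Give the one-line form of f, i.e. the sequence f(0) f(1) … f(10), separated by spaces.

Image by image: 0↦2, 1↦4, 2↦5, 3↦7, 4↦0, 5↦3, 6↦9, 7↦1, 8↦10, 9↦6, 10↦8.
Listing these in domain order gives 2 4 5 7 0 3 9 1 10 6 8.

2 4 5 7 0 3 9 1 10 6 8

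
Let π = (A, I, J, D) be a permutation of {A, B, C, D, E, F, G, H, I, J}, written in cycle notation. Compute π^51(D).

D lies in the 4-cycle (A, I, J, D).
On a 4-cycle, π^4 is the identity, so π^51 = π^3 there (51 ≡ 3 mod 4).
Stepping 3 places around the cycle: D → A → I → J.

J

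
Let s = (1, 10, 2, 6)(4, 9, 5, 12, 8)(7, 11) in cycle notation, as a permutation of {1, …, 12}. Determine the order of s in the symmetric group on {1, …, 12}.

20

The disjoint cycles have lengths 5, 4, 2, 1.
The order is lcm(5, 4, 2) = 20.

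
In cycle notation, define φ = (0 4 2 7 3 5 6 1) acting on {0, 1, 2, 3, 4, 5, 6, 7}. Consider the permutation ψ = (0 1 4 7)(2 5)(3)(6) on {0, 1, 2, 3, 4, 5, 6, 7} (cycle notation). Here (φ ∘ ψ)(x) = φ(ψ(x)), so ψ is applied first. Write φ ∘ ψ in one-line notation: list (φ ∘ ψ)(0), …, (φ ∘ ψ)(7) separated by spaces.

For each element, apply ψ then φ: 0 → 1 → 0; 1 → 4 → 2; 2 → 5 → 6; 3 → 3 → 5; 4 → 7 → 3; 5 → 2 → 7; 6 → 6 → 1; 7 → 0 → 4.
Collecting the images, φ ∘ ψ = [0 2 6 5 3 7 1 4].

0 2 6 5 3 7 1 4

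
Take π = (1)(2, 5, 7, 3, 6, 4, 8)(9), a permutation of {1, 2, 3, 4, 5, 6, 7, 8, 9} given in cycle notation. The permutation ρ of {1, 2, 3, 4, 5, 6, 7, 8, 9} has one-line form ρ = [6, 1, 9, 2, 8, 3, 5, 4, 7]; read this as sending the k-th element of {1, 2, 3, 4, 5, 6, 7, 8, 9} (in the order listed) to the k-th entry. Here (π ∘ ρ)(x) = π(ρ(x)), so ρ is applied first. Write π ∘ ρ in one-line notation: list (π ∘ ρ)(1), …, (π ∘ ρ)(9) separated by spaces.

(π ∘ ρ)(x) = π(ρ(x)). Computing each image: π(ρ(1)) = π(6) = 4, π(ρ(2)) = π(1) = 1, π(ρ(3)) = π(9) = 9, π(ρ(4)) = π(2) = 5, π(ρ(5)) = π(8) = 2, π(ρ(6)) = π(3) = 6, π(ρ(7)) = π(5) = 7, π(ρ(8)) = π(4) = 8, π(ρ(9)) = π(7) = 3.
Hence π ∘ ρ = [4 1 9 5 2 6 7 8 3].

4 1 9 5 2 6 7 8 3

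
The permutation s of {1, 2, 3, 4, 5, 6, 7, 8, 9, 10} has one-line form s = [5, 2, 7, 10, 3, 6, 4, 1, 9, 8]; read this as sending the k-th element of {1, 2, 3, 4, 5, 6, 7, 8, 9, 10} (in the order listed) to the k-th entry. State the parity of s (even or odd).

even

In disjoint-cycle form the cycle lengths are 7, 1, 1, 1.
A cycle is odd iff its length is even; s has 0 even-length cycles, so sgn(s) = (−1)^0 and s is even.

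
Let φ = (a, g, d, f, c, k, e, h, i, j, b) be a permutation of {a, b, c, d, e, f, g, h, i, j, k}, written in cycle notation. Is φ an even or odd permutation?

The cycle lengths are 11.
A cycle of length ℓ contributes ℓ−1 transpositions, so φ is a product of 10 transpositions — even.

even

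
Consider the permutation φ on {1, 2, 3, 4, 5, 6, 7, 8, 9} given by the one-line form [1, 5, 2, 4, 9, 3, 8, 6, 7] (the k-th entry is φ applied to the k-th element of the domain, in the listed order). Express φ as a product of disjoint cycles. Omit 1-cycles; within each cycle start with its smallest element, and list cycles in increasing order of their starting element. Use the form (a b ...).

Iterating φ from 2 gives 2 → 5 → 9 → 7 → 8 → 6 → 3 → 2; that is the 7-cycle (2 5 9 7 8 6 3).
Continuing from each remaining unvisited element yields (2 5 9 7 8 6 3).

(2 5 9 7 8 6 3)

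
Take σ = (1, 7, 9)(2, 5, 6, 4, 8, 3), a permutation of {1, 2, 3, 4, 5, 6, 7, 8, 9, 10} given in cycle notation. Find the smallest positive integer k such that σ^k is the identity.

6

The cycle type of σ is (6, 3, 1).
The order is lcm(6, 3) = 6.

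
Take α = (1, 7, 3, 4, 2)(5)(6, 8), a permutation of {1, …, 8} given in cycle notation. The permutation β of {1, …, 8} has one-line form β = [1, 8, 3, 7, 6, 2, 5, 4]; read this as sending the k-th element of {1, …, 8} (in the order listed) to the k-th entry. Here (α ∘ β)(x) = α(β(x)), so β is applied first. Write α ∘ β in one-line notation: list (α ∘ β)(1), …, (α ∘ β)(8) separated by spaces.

7 6 4 3 8 1 5 2

For each element, apply β then α: 1 → 1 → 7; 2 → 8 → 6; 3 → 3 → 4; 4 → 7 → 3; 5 → 6 → 8; 6 → 2 → 1; 7 → 5 → 5; 8 → 4 → 2.
Collecting the images, α ∘ β = [7 6 4 3 8 1 5 2].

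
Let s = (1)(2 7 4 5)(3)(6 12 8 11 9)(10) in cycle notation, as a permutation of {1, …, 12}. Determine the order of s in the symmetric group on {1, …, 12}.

20

The disjoint cycles have lengths 5, 4, 1, 1, 1.
The order of s is the least common multiple of its cycle lengths: lcm(5, 4) = 20.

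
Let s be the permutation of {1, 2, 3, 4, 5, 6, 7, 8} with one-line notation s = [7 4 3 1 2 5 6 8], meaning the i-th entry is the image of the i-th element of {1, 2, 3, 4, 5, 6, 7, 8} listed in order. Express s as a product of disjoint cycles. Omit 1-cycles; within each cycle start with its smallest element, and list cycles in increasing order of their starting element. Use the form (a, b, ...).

(1, 7, 6, 5, 2, 4)

Iterating s from 1 gives 1 → 7 → 6 → 5 → 2 → 4 → 1; that is the 6-cycle (1, 7, 6, 5, 2, 4).
Continuing from each remaining unvisited element yields (1, 7, 6, 5, 2, 4).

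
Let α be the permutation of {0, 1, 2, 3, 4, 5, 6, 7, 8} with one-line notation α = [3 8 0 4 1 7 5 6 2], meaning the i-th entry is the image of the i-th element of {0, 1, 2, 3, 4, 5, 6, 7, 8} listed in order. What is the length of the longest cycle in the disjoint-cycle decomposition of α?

Decomposing into disjoint cycles gives (0 3 4 1 8 2)(5 7 6); the longest has length 6.

6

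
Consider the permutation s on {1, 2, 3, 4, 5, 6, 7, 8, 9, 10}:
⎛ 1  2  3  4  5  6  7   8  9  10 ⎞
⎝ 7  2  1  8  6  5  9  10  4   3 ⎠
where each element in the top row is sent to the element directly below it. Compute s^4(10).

9

Tracing 10 → 3 → … returns to 10 after 7 steps, so 10 lies in a 7-cycle (1 7 9 4 8 10 3).
Advancing 4 steps from 10: 10 → 3 → 1 → 7 → 9.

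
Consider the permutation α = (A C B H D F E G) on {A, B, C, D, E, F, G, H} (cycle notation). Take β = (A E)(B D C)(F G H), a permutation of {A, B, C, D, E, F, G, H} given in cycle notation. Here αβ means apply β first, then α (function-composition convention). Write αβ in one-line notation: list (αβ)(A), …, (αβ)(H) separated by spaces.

G F H B C A D E

Chase each element through β then α: A → E → G; B → D → F; C → B → H; D → C → B; E → A → C; F → G → A; G → H → D; H → F → E.
So αβ in one-line form is G F H B C A D E.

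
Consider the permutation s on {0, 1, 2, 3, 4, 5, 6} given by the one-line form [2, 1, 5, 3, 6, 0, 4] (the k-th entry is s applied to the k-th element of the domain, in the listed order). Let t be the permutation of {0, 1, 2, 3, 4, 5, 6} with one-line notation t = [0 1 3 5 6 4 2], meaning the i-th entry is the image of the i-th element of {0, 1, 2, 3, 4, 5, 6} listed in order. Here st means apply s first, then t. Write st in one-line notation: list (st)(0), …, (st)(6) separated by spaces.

For each element, apply s then t: 0 → 2 → 3; 1 → 1 → 1; 2 → 5 → 4; 3 → 3 → 5; 4 → 6 → 2; 5 → 0 → 0; 6 → 4 → 6.
Collecting the images, st = [3 1 4 5 2 0 6].

3 1 4 5 2 0 6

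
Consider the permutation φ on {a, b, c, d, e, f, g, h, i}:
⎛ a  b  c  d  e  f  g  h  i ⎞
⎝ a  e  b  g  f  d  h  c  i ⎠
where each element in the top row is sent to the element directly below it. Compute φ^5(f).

Tracing f → d → … returns to f after 7 steps, so f lies in a 7-cycle (b, e, f, d, g, h, c).
Stepping 5 places around the cycle: f → d → g → h → c → b.

b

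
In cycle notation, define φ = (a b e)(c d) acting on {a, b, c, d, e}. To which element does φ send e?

a

Within (a b e), e ↦ a.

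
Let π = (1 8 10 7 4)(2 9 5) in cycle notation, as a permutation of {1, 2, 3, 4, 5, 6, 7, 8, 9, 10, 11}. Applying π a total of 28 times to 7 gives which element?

7 lies in the 5-cycle (1 8 10 7 4).
Powers repeat with period 5 on this cycle, and 28 mod 5 = 3, so π^28(7) = π^3(7).
Stepping 3 places around the cycle: 7 → 4 → 1 → 8.

8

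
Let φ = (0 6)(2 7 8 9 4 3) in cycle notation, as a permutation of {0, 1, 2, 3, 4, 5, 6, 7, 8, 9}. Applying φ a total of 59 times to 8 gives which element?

7

8 lies in the 6-cycle (2 7 8 9 4 3).
Powers repeat with period 6 on this cycle, and 59 mod 6 = 5, so φ^59(8) = φ^5(8).
Advancing 5 steps from 8: 8 → 9 → 4 → 3 → 2 → 7.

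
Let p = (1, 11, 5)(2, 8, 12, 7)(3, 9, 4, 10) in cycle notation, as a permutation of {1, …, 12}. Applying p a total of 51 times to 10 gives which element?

4

10 lies in the 4-cycle (3, 9, 4, 10).
Since the cycle has length 4, p^51 acts on it the same as p^3 (51 mod 4 = 3).
Stepping 3 places around the cycle: 10 → 3 → 9 → 4.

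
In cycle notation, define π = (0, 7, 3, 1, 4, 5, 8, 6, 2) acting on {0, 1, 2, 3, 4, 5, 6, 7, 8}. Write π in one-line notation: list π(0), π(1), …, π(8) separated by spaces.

7 4 0 1 5 8 2 3 6

Each element maps to the next entry in its cycle (wrapping to the front): 0→7, 1→4, 2→0, 3→1, 4→5, 5→8, 6→2, 7→3, 8→6.
Listing these in domain order gives 7 4 0 1 5 8 2 3 6.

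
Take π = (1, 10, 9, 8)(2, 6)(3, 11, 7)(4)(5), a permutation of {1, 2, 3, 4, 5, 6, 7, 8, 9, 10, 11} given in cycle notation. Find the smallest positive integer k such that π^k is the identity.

12

The disjoint cycles have lengths 4, 3, 2, 1, 1.
Since disjoint cycles commute, ord(π) = lcm(4, 3, 2) = 12.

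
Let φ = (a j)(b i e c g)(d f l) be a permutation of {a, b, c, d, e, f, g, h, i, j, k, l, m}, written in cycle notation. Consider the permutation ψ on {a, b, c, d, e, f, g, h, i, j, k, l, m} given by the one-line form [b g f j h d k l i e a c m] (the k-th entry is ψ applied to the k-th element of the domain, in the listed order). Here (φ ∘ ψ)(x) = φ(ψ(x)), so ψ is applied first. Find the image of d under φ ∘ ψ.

a

ψ(d) = j, then φ(j) = a; composing gives (φ ∘ ψ)(d) = a.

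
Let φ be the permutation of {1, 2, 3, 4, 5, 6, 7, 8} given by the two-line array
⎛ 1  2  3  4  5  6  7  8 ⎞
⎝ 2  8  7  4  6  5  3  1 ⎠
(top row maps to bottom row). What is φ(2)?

8

The entry below 2 in the array is 8, so φ(2) = 8.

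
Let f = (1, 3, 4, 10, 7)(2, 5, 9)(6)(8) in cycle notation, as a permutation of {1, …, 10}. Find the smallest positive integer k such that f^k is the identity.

15

The cycle type of f is (5, 3, 1, 1).
Since disjoint cycles commute, ord(f) = lcm(5, 3) = 15.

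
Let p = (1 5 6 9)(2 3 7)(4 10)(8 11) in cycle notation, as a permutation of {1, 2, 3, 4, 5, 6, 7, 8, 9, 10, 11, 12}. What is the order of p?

12

The disjoint cycles have lengths 4, 3, 2, 2, 1.
Since disjoint cycles commute, ord(p) = lcm(4, 3, 2, 2) = 12.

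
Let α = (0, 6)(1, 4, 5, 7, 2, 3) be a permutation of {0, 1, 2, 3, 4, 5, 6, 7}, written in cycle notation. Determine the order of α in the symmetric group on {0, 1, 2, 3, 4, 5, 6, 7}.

The cycle type of α is (6, 2).
Since disjoint cycles commute, ord(α) = lcm(6, 2) = 6.

6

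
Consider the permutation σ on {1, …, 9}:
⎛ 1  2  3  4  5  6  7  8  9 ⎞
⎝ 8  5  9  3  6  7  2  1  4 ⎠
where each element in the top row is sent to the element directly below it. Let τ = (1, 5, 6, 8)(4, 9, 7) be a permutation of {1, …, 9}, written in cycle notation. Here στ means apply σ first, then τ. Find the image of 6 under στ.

4

First apply σ: σ(6) = 7, then τ(7) = 4. Thus (στ)(6) = 4.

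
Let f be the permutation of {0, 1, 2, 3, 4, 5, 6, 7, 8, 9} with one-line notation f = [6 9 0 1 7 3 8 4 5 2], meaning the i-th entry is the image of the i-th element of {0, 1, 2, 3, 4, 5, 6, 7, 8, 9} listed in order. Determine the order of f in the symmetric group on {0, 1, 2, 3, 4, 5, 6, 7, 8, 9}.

8

Decomposing into disjoint cycles gives cycle lengths 8, 2.
Since disjoint cycles commute, ord(f) = lcm(8, 2) = 8.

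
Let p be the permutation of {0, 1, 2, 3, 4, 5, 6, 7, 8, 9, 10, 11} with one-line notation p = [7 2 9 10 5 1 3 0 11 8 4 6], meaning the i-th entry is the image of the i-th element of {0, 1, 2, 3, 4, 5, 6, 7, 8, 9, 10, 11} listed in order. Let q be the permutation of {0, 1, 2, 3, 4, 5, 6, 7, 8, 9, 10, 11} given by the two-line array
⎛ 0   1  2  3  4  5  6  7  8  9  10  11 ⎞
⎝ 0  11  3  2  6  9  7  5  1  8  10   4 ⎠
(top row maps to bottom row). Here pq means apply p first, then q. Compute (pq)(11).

7

(pq)(11) = q(p(11)). p(11) = 6, then q(6) = 7. So (pq)(11) = 7.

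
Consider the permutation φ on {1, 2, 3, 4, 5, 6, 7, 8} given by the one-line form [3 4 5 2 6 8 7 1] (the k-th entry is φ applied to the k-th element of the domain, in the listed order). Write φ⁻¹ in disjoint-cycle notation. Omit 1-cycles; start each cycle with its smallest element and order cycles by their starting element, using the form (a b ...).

(1 8 6 5 3)(2 4)

First write φ in disjoint cycles: (1 3 5 6 8)(2 4).
The inverse reverses every cycle; in canonical form, φ⁻¹ = (1 8 6 5 3)(2 4).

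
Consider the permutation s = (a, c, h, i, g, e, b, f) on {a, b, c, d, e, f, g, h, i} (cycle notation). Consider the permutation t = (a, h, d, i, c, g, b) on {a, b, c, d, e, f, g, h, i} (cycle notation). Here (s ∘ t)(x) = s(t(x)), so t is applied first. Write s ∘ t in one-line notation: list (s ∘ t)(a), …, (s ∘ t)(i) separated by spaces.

(s ∘ t)(x) = s(t(x)). Computing each image: s(t(a)) = s(h) = i, s(t(b)) = s(a) = c, s(t(c)) = s(g) = e, s(t(d)) = s(i) = g, s(t(e)) = s(e) = b, s(t(f)) = s(f) = a, s(t(g)) = s(b) = f, s(t(h)) = s(d) = d, s(t(i)) = s(c) = h.
Hence s ∘ t = [i c e g b a f d h].

i c e g b a f d h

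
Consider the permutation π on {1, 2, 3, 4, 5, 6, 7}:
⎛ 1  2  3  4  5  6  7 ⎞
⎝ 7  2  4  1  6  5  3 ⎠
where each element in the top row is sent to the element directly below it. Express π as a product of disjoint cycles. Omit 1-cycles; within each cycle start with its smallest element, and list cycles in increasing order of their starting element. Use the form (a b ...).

(1 7 3 4)(5 6)

From 1: 1 → 7 → 3 → 4 → 1, closing the cycle (1 7 3 4).
Continuing from each remaining unvisited element yields (1 7 3 4)(5 6).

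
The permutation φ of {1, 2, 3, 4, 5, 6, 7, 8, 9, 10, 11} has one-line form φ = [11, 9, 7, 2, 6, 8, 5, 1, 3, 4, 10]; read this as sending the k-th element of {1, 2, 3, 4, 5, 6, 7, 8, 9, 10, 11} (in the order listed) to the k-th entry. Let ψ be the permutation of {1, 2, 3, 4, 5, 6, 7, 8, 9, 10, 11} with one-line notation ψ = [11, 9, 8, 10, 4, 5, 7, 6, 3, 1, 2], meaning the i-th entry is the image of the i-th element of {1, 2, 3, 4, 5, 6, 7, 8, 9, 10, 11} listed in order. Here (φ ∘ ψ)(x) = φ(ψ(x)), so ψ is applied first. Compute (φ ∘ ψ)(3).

ψ(3) = 8, then φ(8) = 1; composing gives (φ ∘ ψ)(3) = 1.

1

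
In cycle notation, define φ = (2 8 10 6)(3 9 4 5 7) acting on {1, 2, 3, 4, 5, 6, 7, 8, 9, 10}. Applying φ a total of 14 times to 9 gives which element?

9 lies in the 5-cycle (3 9 4 5 7).
On a 5-cycle, φ^5 is the identity, so φ^14 = φ^4 there (14 ≡ 4 mod 5).
Advancing 4 steps from 9: 9 → 4 → 5 → 7 → 3.

3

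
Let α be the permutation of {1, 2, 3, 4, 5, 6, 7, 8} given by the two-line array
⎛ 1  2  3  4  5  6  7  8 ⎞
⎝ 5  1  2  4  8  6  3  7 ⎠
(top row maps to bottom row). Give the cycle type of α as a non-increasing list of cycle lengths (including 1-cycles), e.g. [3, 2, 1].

The disjoint cycles are (1 5 8 7 3 2)(4)(6), with lengths 6, 1, 1 in non-increasing order.

[6, 1, 1]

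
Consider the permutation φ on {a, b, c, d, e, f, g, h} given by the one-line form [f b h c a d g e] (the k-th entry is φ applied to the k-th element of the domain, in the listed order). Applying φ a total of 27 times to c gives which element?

a

Tracing c → h → … returns to c after 6 steps, so c lies in a 6-cycle (a, f, d, c, h, e).
On a 6-cycle, φ^6 is the identity, so φ^27 = φ^3 there (27 ≡ 3 mod 6).
Stepping 3 places around the cycle: c → h → e → a.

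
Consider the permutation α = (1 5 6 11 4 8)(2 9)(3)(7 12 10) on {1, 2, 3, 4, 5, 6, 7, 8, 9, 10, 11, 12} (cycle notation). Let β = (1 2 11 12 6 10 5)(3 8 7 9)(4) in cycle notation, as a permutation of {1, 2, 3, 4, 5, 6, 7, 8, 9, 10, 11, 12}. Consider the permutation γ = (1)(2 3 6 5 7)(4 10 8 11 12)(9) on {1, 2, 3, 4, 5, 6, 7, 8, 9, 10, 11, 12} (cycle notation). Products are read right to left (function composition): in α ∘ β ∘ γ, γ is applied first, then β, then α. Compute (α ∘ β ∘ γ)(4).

6

(α ∘ β ∘ γ)(4) = α(β(γ(4))). γ(4) = 10, then β(10) = 5, then α(5) = 6, so the result is 6.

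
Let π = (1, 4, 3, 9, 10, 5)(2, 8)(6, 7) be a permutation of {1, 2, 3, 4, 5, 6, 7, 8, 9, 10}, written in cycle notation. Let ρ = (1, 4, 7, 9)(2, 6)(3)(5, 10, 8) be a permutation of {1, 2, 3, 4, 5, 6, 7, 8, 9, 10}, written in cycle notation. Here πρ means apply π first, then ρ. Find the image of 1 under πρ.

(πρ)(1) = ρ(π(1)). π(1) = 4, then ρ(4) = 7. So (πρ)(1) = 7.

7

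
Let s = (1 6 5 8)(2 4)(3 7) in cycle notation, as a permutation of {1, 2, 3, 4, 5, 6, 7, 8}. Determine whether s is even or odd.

odd

The cycle lengths are 4, 2, 2.
A cycle of length ℓ contributes ℓ−1 transpositions, so s is a product of 3 + 1 + 1 = 5 transpositions — odd.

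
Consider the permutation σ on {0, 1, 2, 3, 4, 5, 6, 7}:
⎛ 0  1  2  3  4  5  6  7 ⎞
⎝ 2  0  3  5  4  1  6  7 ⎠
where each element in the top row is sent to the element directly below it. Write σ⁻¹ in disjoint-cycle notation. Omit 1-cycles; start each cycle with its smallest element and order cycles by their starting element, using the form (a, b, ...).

(0, 1, 5, 3, 2)

First write σ in disjoint cycles: (0, 2, 3, 5, 1).
Reversing each cycle (and rotating so the smallest element leads) gives σ⁻¹ = (0, 1, 5, 3, 2).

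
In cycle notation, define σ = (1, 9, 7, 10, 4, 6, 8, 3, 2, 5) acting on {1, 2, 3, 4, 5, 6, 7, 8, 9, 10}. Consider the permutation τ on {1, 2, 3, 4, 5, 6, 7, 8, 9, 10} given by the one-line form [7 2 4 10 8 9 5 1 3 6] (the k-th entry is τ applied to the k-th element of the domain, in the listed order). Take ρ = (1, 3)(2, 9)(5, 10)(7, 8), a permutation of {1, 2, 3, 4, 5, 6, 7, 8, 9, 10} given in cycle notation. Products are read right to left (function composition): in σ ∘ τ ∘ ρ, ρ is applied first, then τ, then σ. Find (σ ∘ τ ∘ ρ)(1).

6

Chase 1: ρ(1) = 3; τ(3) = 4; σ(4) = 6. Hence (σ ∘ τ ∘ ρ)(1) = 6.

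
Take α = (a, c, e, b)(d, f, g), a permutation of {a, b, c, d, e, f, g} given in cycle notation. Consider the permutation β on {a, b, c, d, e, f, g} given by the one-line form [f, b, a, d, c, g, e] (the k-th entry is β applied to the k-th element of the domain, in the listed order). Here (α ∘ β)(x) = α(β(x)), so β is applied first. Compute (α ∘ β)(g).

First apply β: β(g) = e, then α(e) = b. Thus (α ∘ β)(g) = b.

b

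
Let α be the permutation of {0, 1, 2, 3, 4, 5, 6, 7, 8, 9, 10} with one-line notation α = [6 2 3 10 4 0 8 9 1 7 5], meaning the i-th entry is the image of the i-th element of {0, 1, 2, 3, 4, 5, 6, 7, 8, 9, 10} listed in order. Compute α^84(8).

10

Tracing 8 → 1 → … returns to 8 after 8 steps, so 8 lies in an 8-cycle (0 6 8 1 2 3 10 5).
Powers repeat with period 8 on this cycle, and 84 mod 8 = 4, so α^84(8) = α^4(8).
Stepping 4 places around the cycle: 8 → 1 → 2 → 3 → 10.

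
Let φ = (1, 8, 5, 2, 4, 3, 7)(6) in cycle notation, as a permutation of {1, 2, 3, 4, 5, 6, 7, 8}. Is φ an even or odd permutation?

The cycle lengths are 7, 1.
A cycle is odd iff its length is even; φ has 0 even-length cycles, so sgn(φ) = (−1)^0 and φ is even.

even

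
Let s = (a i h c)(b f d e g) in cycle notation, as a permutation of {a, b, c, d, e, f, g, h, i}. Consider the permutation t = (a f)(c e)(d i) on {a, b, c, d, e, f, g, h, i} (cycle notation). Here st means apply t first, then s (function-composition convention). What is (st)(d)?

(st)(d) = s(t(d)). t(d) = i, then s(i) = h. So (st)(d) = h.

h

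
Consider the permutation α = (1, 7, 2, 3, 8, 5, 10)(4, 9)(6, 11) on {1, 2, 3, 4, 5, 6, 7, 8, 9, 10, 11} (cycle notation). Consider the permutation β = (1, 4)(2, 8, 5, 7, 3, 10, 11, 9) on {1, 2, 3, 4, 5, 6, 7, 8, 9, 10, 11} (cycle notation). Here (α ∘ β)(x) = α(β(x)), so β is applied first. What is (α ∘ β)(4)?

(α ∘ β)(4) = α(β(4)). β(4) = 1, then α(1) = 7. So (α ∘ β)(4) = 7.

7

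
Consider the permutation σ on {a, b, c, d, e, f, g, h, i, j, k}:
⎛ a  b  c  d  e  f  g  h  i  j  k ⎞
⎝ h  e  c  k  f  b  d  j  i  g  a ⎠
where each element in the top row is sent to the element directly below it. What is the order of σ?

6

The disjoint-cycle form of σ has cycle lengths 6, 3, 1, 1.
The order is lcm(6, 3) = 6.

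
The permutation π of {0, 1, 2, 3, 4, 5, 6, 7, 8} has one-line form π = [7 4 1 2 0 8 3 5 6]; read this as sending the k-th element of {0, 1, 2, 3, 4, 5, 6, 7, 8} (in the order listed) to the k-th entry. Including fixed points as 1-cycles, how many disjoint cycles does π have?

The cycle decomposition is (0 7 5 8 6 3 2 1 4), which has 1 cycle (counting 1-cycles).

1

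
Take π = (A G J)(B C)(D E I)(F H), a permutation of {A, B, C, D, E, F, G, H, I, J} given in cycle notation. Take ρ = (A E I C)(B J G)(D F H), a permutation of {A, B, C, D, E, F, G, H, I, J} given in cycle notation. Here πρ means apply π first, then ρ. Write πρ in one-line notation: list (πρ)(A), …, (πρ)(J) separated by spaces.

B A J I C D G H F E

(πρ)(x) = ρ(π(x)). Computing each image: ρ(π(A)) = ρ(G) = B, ρ(π(B)) = ρ(C) = A, ρ(π(C)) = ρ(B) = J, ρ(π(D)) = ρ(E) = I, ρ(π(E)) = ρ(I) = C, ρ(π(F)) = ρ(H) = D, ρ(π(G)) = ρ(J) = G, ρ(π(H)) = ρ(F) = H, ρ(π(I)) = ρ(D) = F, ρ(π(J)) = ρ(A) = E.
Hence πρ = [B A J I C D G H F E].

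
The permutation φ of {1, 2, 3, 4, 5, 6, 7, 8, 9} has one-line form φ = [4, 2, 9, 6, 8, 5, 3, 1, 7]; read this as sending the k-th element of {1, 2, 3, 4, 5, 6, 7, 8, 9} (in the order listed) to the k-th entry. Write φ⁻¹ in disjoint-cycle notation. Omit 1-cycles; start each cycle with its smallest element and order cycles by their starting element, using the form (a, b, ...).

(1, 8, 5, 6, 4)(3, 7, 9)

First write φ in disjoint cycles: (1, 4, 6, 5, 8)(3, 9, 7).
Reversing each cycle (and rotating so the smallest element leads) gives φ⁻¹ = (1, 8, 5, 6, 4)(3, 7, 9).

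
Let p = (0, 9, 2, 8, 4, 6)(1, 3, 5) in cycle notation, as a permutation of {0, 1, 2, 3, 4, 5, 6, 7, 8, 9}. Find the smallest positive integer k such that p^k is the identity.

The cycle type of p is (6, 3, 1).
The order of p is the least common multiple of its cycle lengths: lcm(6, 3) = 6.

6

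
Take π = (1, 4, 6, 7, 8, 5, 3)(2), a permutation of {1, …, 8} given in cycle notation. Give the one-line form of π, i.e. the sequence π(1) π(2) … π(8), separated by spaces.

Each element maps to the next entry in its cycle (wrapping to the front): 1→4, 2→2, 3→1, 4→6, 5→3, 6→7, 7→8, 8→5.
So the one-line form is 4 2 1 6 3 7 8 5.

4 2 1 6 3 7 8 5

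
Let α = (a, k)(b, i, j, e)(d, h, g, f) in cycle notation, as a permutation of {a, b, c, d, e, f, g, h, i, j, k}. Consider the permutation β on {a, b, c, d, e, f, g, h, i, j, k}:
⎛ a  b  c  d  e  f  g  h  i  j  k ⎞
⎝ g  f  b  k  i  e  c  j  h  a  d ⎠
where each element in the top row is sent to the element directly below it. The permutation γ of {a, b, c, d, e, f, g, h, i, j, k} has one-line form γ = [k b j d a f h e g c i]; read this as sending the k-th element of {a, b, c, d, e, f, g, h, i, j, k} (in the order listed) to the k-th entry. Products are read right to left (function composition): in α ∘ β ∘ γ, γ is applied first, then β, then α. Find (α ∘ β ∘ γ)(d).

a

Chase d: γ(d) = d; β(d) = k; α(k) = a. Hence (α ∘ β ∘ γ)(d) = a.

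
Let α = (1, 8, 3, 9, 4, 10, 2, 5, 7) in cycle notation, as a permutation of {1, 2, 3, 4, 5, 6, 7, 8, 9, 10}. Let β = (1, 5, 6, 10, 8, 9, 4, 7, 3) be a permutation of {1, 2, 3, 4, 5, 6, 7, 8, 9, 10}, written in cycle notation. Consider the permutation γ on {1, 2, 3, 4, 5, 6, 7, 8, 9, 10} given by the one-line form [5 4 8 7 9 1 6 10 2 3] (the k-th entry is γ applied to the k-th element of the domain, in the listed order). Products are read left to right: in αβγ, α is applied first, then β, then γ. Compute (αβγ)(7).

Chase 7: α(7) = 1; β(1) = 5; γ(5) = 9. Hence (αβγ)(7) = 9.

9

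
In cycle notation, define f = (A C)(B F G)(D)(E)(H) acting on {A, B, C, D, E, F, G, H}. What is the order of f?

6

The cycle type of f is (3, 2, 1, 1, 1).
Since disjoint cycles commute, ord(f) = lcm(3, 2) = 6.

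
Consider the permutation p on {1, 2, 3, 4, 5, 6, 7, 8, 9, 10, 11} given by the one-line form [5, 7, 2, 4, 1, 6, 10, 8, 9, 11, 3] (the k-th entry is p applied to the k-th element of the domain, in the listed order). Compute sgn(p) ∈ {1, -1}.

In disjoint-cycle form the cycle lengths are 5, 2, 1, 1, 1, 1.
A cycle is odd iff its length is even; p has 1 even-length cycle, so sgn(p) = (−1)^1 and p is odd.

-1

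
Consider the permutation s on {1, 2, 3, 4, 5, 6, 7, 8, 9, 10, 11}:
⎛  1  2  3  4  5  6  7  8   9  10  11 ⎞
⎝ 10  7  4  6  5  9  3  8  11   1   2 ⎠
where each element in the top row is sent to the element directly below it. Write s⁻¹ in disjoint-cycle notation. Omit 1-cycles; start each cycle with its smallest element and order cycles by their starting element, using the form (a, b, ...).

(1, 10)(2, 11, 9, 6, 4, 3, 7)

The cycle decomposition of s is (1, 10)(2, 7, 3, 4, 6, 9, 11).
The inverse reverses every cycle; in canonical form, s⁻¹ = (1, 10)(2, 11, 9, 6, 4, 3, 7).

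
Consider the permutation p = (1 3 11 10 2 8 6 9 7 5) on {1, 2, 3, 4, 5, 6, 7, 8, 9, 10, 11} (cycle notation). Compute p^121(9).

9 lies in the 10-cycle (1 3 11 10 2 8 6 9 7 5).
Since the cycle has length 10, p^121 acts on it the same as p^1 (121 mod 10 = 1).
Stepping 1 place around the cycle: 9 → 7.

7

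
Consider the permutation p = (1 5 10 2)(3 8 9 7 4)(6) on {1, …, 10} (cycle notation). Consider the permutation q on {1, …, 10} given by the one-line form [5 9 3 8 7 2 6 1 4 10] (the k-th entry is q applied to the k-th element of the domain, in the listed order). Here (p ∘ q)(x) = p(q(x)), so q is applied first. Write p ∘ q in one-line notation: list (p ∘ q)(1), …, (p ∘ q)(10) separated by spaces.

(p ∘ q)(x) = p(q(x)). Computing each image: p(q(1)) = p(5) = 10, p(q(2)) = p(9) = 7, p(q(3)) = p(3) = 8, p(q(4)) = p(8) = 9, p(q(5)) = p(7) = 4, p(q(6)) = p(2) = 1, p(q(7)) = p(6) = 6, p(q(8)) = p(1) = 5, p(q(9)) = p(4) = 3, p(q(10)) = p(10) = 2.
Hence p ∘ q = [10 7 8 9 4 1 6 5 3 2].

10 7 8 9 4 1 6 5 3 2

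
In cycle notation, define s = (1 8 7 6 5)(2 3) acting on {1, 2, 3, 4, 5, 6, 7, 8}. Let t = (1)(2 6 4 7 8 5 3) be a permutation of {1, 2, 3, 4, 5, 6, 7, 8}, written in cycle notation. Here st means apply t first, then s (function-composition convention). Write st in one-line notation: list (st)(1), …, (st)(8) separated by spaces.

8 5 3 6 2 4 7 1

Chase each element through t then s: 1 → 1 → 8; 2 → 6 → 5; 3 → 2 → 3; 4 → 7 → 6; 5 → 3 → 2; 6 → 4 → 4; 7 → 8 → 7; 8 → 5 → 1.
So st in one-line form is 8 5 3 6 2 4 7 1.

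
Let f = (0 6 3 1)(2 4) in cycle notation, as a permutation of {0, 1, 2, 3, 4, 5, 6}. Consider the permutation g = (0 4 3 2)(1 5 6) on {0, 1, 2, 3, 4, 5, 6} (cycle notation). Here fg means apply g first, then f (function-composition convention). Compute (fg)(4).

(fg)(4) = f(g(4)). g(4) = 3, then f(3) = 1. So (fg)(4) = 1.

1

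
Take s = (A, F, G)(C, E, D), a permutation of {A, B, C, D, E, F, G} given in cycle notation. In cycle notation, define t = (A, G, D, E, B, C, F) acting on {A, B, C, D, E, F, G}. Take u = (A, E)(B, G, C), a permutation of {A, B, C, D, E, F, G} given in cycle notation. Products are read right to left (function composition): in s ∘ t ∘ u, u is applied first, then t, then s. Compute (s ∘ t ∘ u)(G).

Chase G: u(G) = C; t(C) = F; s(F) = G. Hence (s ∘ t ∘ u)(G) = G.

G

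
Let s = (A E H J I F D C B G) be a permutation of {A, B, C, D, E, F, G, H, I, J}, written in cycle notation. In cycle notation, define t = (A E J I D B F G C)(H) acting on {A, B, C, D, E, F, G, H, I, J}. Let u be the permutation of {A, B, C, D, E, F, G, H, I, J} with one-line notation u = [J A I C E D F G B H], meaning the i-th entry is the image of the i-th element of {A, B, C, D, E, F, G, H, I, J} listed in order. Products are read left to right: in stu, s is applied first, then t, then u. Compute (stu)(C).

D

(stu)(C) = u(t(s(C))). s(C) = B, then t(B) = F, then u(F) = D, so the result is D.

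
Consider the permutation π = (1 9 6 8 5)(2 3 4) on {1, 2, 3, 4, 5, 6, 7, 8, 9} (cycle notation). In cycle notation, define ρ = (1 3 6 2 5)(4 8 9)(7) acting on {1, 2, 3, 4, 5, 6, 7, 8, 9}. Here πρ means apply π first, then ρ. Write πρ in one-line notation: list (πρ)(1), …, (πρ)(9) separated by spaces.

Chase each element through π then ρ: 1 → 9 → 4; 2 → 3 → 6; 3 → 4 → 8; 4 → 2 → 5; 5 → 1 → 3; 6 → 8 → 9; 7 → 7 → 7; 8 → 5 → 1; 9 → 6 → 2.
Collecting the images, πρ = [4 6 8 5 3 9 7 1 2].

4 6 8 5 3 9 7 1 2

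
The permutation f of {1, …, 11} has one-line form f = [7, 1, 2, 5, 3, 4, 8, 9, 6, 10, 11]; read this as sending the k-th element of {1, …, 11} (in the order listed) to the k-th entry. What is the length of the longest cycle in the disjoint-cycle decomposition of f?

9

Decomposing into disjoint cycles gives (1 7 8 9 6 4 5 3 2); the longest has length 9.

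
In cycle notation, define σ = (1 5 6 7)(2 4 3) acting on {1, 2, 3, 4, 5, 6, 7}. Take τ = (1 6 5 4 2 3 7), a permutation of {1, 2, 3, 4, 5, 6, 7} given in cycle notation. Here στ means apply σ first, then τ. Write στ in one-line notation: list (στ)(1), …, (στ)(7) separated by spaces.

For each element, apply σ then τ: 1 → 5 → 4; 2 → 4 → 2; 3 → 2 → 3; 4 → 3 → 7; 5 → 6 → 5; 6 → 7 → 1; 7 → 1 → 6.
So στ in one-line form is 4 2 3 7 5 1 6.

4 2 3 7 5 1 6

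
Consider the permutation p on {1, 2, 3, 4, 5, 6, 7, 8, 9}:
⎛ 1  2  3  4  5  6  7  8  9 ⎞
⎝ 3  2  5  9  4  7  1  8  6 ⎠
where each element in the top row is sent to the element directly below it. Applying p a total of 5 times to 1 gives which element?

6

Tracing 1 → 3 → … returns to 1 after 7 steps, so 1 lies in a 7-cycle (1, 3, 5, 4, 9, 6, 7).
Advancing 5 steps from 1: 1 → 3 → 5 → 4 → 9 → 6.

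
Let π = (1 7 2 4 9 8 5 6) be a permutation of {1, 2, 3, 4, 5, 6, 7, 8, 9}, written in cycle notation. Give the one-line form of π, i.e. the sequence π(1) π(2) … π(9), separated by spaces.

Each element maps to the next entry in its cycle (wrapping to the front): 1↦7, 2↦4, 3↦3, 4↦9, 5↦6, 6↦1, 7↦2, 8↦5, 9↦8.
Listing these in domain order gives 7 4 3 9 6 1 2 5 8.

7 4 3 9 6 1 2 5 8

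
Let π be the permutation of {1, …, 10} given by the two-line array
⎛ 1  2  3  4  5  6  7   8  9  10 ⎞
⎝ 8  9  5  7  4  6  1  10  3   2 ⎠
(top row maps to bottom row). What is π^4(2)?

Tracing 2 → 9 → … returns to 2 after 9 steps, so 2 lies in a 9-cycle (1 8 10 2 9 3 5 4 7).
Stepping 4 places around the cycle: 2 → 9 → 3 → 5 → 4.

4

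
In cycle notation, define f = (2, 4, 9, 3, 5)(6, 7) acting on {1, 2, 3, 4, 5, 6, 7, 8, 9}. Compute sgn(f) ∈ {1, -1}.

The cycle lengths are 5, 2, 1, 1.
A cycle is odd iff its length is even; f has 1 even-length cycle, so sgn(f) = (−1)^1 and f is odd.

-1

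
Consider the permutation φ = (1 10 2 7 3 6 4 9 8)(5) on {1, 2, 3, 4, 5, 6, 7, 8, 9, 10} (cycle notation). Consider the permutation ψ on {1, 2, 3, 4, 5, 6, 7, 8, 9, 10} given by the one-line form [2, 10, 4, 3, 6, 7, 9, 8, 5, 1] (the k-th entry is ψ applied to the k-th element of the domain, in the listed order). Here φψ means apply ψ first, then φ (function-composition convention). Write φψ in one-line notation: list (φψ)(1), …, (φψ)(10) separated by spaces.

7 2 9 6 4 3 8 1 5 10

Chase each element through ψ then φ: 1 → 2 → 7; 2 → 10 → 2; 3 → 4 → 9; 4 → 3 → 6; 5 → 6 → 4; 6 → 7 → 3; 7 → 9 → 8; 8 → 8 → 1; 9 → 5 → 5; 10 → 1 → 10.
So φψ in one-line form is 7 2 9 6 4 3 8 1 5 10.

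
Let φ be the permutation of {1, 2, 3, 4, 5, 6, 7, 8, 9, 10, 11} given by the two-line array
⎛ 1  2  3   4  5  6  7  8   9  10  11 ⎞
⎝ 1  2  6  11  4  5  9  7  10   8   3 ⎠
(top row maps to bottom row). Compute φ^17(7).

Tracing 7 → 9 → … returns to 7 after 4 steps, so 7 lies in a 4-cycle (7, 9, 10, 8).
Powers repeat with period 4 on this cycle, and 17 mod 4 = 1, so φ^17(7) = φ^1(7).
Advancing 1 step from 7: 7 → 9.

9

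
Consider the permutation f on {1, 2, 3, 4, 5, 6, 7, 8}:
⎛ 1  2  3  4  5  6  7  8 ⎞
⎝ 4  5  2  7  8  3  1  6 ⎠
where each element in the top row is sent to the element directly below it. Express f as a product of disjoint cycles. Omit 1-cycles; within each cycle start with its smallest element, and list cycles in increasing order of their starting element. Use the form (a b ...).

From 1: 1 → 4 → 7 → 1, closing the cycle (1 4 7).
Continuing from each remaining unvisited element yields (1 4 7)(2 5 8 6 3).

(1 4 7)(2 5 8 6 3)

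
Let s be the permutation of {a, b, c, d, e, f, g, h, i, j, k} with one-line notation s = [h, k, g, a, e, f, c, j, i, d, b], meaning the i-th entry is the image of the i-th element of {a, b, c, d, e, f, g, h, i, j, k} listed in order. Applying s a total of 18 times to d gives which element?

h

Tracing d → a → … returns to d after 4 steps, so d lies in a 4-cycle (a, h, j, d).
Since the cycle has length 4, s^18 acts on it the same as s^2 (18 mod 4 = 2).
Advancing 2 steps from d: d → a → h.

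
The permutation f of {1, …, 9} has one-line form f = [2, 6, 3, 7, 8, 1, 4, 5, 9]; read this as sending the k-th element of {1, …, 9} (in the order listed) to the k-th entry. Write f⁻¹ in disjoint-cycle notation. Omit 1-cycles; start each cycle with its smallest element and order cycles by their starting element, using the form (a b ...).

(1 6 2)(4 7)(5 8)

First write f in disjoint cycles: (1 2 6)(4 7)(5 8).
The inverse reverses every cycle; in canonical form, f⁻¹ = (1 6 2)(4 7)(5 8).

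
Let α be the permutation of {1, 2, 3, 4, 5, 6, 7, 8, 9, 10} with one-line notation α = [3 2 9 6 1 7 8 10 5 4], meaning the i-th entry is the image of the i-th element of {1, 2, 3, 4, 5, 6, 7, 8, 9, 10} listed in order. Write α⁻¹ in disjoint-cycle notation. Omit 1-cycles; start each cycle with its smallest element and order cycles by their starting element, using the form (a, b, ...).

The cycle decomposition of α is (1, 3, 9, 5)(4, 6, 7, 8, 10).
Reversing each cycle (and rotating so the smallest element leads) gives α⁻¹ = (1, 5, 9, 3)(4, 10, 8, 7, 6).

(1, 5, 9, 3)(4, 10, 8, 7, 6)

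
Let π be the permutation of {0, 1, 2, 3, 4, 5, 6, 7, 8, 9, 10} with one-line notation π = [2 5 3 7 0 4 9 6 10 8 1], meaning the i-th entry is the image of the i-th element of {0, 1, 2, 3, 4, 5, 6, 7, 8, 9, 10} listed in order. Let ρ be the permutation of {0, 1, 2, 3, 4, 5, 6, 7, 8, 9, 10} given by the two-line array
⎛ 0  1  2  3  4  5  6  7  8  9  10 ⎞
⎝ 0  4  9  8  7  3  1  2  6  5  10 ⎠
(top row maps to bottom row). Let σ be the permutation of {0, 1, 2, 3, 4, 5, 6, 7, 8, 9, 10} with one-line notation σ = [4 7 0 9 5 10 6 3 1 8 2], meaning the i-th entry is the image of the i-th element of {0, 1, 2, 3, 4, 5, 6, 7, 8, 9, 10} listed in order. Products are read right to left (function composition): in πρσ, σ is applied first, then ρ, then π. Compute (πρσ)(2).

(πρσ)(2) = π(ρ(σ(2))). σ(2) = 0, then ρ(0) = 0, then π(0) = 2, so the result is 2.

2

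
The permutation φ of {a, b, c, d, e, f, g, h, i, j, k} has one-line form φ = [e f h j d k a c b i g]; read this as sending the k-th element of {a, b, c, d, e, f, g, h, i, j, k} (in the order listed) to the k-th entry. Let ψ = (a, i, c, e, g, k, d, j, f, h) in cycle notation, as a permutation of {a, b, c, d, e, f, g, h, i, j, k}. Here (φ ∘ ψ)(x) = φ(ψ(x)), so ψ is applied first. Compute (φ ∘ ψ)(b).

First apply ψ: ψ(b) = b, then φ(b) = f. Thus (φ ∘ ψ)(b) = f.

f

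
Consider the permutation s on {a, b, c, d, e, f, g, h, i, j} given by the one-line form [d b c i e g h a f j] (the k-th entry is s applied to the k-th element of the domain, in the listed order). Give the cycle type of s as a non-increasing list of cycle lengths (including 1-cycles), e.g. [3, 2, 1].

[6, 1, 1, 1, 1]

The disjoint cycles are (a, d, i, f, g, h)(b)(c)(e)(j), with lengths 6, 1, 1, 1, 1 in non-increasing order.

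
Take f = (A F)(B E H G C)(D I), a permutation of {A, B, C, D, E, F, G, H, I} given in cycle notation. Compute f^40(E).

E lies in the 5-cycle (B E H G C).
Powers repeat with period 5 on this cycle, and 40 mod 5 = 0, so f^40(E) = f^0(E).
So f^40(E) = E.

E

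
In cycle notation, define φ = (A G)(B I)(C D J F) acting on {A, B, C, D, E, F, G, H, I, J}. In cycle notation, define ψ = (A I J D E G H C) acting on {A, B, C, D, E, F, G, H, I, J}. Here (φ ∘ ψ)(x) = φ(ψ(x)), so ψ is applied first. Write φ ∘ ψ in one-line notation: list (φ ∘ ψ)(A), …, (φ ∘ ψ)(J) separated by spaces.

B I G E A C H D F J

(φ ∘ ψ)(x) = φ(ψ(x)). Computing each image: φ(ψ(A)) = φ(I) = B, φ(ψ(B)) = φ(B) = I, φ(ψ(C)) = φ(A) = G, φ(ψ(D)) = φ(E) = E, φ(ψ(E)) = φ(G) = A, φ(ψ(F)) = φ(F) = C, φ(ψ(G)) = φ(H) = H, φ(ψ(H)) = φ(C) = D, φ(ψ(I)) = φ(J) = F, φ(ψ(J)) = φ(D) = J.
Hence φ ∘ ψ = [B I G E A C H D F J].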